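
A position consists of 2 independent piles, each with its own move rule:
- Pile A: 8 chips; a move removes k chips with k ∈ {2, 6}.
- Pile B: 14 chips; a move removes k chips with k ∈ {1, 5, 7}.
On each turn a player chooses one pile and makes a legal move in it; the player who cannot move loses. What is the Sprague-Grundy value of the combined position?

For pile A, compute g(0), g(1), … with moves {2, 6}:
g(0) = mex{} = 0
g(1) = mex{} = 0
g(2) = mex{0} = 1
g(3) = mex{0} = 1
g(4) = mex{1} = 0
g(5) = mex{1} = 0
g(6) = mex{0} = 1
g(7) = mex{0} = 1
g(8) = mex{1} = 0
So g(8) = 0.
Build the Grundy sequence for pile B with g(k) = mex{g(k−s) : s ∈ {1, 5, 7}, s ≤ k}:
k:     0  1  2  3  4  5  6  7  8  9 10 11 12 13 14
g(k):  0  1  0  1  0  1  0  1  0  1  0  1  0  1  0
So g(14) = 0.
By the Sprague-Grundy theorem, the Grundy value of a sum of independent games is the XOR of the component values.
Combined value = 0 XOR 0 = 0.

0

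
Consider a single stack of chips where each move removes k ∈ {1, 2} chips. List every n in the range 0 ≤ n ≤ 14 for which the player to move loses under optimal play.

0, 3, 6, 9, 12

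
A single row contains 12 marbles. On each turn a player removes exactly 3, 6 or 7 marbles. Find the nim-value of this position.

0

Build the Grundy sequence with g(k) = mex{g(k−s) : s ∈ {3, 6, 7}, s ≤ k}:
g(0) = mex{} = 0
g(1) = mex{} = 0
g(2) = mex{} = 0
g(3) = mex{0} = 1
g(4) = mex{0} = 1
g(5) = mex{0} = 1
g(6) = mex{0,1} = 2
g(7) = mex{0,1} = 2
g(8) = mex{0,1} = 2
g(9) = mex{0,1,2} = 3
g(10) = mex{1,2} = 0
g(11) = mex{1,2} = 0
g(12) = mex{1,2,3} = 0
So g(12) = 0.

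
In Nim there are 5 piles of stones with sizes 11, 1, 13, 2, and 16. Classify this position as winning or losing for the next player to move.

Nim-sum: 11 XOR 1 XOR 13 XOR 2 XOR 16 = 21.
The nim-sum is 21 ≠ 0, so this is an N-position: the player to move can win.

Winning position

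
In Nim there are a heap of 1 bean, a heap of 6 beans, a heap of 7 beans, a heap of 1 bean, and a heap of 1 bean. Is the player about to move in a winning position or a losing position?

Compute the nim-sum pairwise:
1 XOR 6 = 7
7 XOR 7 = 0
0 XOR 1 = 1
1 XOR 1 = 0
The nim-sum is 0, so this is a P-position: the player to move is in a losing position under optimal play.

Losing position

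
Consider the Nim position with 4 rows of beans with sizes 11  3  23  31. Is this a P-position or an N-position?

Compute the nim-sum pairwise:
11 ^ 3 = 8
8 ^ 23 = 31
31 ^ 31 = 0
The nim-sum is 0, so this is a P-position: the player to move is in a losing position under optimal play.

P-position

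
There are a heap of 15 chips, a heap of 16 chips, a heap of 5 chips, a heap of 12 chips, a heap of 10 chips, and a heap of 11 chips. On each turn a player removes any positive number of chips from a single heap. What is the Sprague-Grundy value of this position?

In binary:
  01111  (15)
  10000  (16)
  00101  (5)
  01100  (12)
  01010  (10)
  01011  (11)
  -----
  10111  (23)

23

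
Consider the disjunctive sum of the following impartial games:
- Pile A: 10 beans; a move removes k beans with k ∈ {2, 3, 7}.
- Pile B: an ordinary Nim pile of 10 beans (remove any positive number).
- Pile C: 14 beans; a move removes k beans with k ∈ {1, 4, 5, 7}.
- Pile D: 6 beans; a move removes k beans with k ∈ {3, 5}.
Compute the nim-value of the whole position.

10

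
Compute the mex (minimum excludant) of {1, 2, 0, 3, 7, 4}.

The values 0, 1, 2, 3, 4 are all present; 5 is the first non-negative integer missing from the set.

5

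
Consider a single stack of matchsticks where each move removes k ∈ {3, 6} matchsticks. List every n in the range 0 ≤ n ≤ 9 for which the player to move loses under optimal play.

Grundy values for subtraction set {3, 6}:
g(0) = mex{} = 0
g(1) = mex{} = 0
g(2) = mex{} = 0
g(3) = mex{0} = 1
g(4) = mex{0} = 1
g(5) = mex{0} = 1
g(6) = mex{0,1} = 2
g(7) = mex{0,1} = 2
g(8) = mex{0,1} = 2
g(9) = mex{1,2} = 0
The P-positions (g = 0) in 0..9 are 0, 1, 2, 9.

0, 1, 2, 9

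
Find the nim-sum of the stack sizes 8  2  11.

Compute the nim-sum pairwise:
8 XOR 2 = 10
10 XOR 11 = 1

1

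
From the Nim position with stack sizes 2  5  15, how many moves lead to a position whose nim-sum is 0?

In binary:
  0010  (2)
  0101  (5)
  1111  (15)
  ----
  1000  (8)
The overall nim-sum is X = 8. A stack of size p has a winning move iff p XOR X < p (reduce it to p XOR X).
  2: 2 XOR 8 = 10 ≥ 2 — no move.
  5: 5 XOR 8 = 13 ≥ 5 — no move.
  15: 15 XOR 8 = 7 < 15 — winning move (to 7).
That gives 1 winning move.

1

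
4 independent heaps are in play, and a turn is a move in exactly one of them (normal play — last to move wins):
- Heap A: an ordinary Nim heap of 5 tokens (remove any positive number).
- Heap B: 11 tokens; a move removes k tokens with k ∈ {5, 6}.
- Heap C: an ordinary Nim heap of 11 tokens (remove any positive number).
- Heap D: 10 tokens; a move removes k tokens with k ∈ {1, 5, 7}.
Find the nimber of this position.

Heap A is a plain Nim heap of size 5, so its Grundy value is 5.
Grundy values for heap B (subtraction set {5, 6}):
k:     0  1  2  3  4  5  6  7  8  9 10 11
g(k):  0  0  0  0  0  1  1  1  1  1  2  0
So g(11) = 0.
Heap C is a plain Nim heap of size 11, so its Grundy value is 11.
Grundy values for heap D (subtraction set {1, 5, 7}):
g(0) = mex{} = 0
g(1) = mex{0} = 1
g(2) = mex{1} = 0
g(3) = mex{0} = 1
g(4) = mex{1} = 0
g(5) = mex{0} = 1
g(6) = mex{1} = 0
g(7) = mex{0} = 1
g(8) = mex{1} = 0
g(9) = mex{0} = 1
g(10) = mex{1} = 0
So g(10) = 0.
By the Sprague-Grundy theorem, the Grundy value of a sum of independent games is the XOR of the component values.
Combined value = 5 ⊕ 0 ⊕ 11 ⊕ 0 = 14.

14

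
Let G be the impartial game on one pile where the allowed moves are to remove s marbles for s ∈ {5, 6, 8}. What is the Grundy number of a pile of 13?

Compute g(0), g(1), … for moves {5, 6, 8}:
k:     0  1  2  3  4  5  6  7  8  9 10 11 12 13
g(k):  0  0  0  0  0  1  1  1  1  1  2  2  2  0
So g(13) = 0.

0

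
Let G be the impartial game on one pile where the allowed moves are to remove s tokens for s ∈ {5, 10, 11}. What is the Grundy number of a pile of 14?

2

Grundy values for subtraction set {5, 10, 11}:
g(0) = mex{} = 0
g(1) = mex{} = 0
g(2) = mex{} = 0
g(3) = mex{} = 0
g(4) = mex{} = 0
g(5) = mex{0} = 1
g(6) = mex{0} = 1
g(7) = mex{0} = 1
g(8) = mex{0} = 1
g(9) = mex{0} = 1
g(10) = mex{0,1} = 2
g(11) = mex{0,1} = 2
g(12) = mex{0,1} = 2
g(13) = mex{0,1} = 2
g(14) = mex{0,1} = 2
So g(14) = 2.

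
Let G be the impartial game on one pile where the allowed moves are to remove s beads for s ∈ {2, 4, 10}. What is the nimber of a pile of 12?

0

Grundy values for subtraction set {2, 4, 10}:
k:     0  1  2  3  4  5  6  7  8  9 10 11 12
g(k):  0  0  1  1  2  2  0  0  1  1  2  2  0
So g(12) = 0.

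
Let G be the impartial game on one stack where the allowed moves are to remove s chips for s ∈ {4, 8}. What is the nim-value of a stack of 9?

2

Grundy values for subtraction set {4, 8}:
g(0) = mex{} = 0
g(1) = mex{} = 0
g(2) = mex{} = 0
g(3) = mex{} = 0
g(4) = mex{0} = 1
g(5) = mex{0} = 1
g(6) = mex{0} = 1
g(7) = mex{0} = 1
g(8) = mex{0,1} = 2
g(9) = mex{0,1} = 2
So g(9) = 2.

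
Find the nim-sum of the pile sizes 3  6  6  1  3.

In binary:
  011  (3)
  110  (6)
  110  (6)
  001  (1)
  011  (3)
  ---
  001  (1)

1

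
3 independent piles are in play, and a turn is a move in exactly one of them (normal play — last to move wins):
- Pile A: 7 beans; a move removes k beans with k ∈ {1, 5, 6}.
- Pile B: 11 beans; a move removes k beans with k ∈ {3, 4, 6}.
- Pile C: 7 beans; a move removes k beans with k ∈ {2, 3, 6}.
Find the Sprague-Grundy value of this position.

2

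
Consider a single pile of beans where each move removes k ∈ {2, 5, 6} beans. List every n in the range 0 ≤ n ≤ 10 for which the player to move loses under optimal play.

0, 1, 4, 8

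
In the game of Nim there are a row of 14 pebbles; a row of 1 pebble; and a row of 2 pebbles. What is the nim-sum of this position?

13

Bitwise XOR of the heap sizes:
  1110  (14)
  0001  (1)
  0010  (2)
  ----
  1101  (13)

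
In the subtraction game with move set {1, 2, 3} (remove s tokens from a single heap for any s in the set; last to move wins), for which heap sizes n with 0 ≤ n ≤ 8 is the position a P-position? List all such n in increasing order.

0, 4, 8

Grundy values for subtraction set {1, 2, 3}:
g(0) = mex{} = 0
g(1) = mex{0} = 1
g(2) = mex{0,1} = 2
g(3) = mex{0,1,2} = 3
g(4) = mex{1,2,3} = 0
g(5) = mex{0,2,3} = 1
g(6) = mex{0,1,3} = 2
g(7) = mex{0,1,2} = 3
g(8) = mex{1,2,3} = 0
The P-positions (g = 0) in 0..8 are 0, 4, 8.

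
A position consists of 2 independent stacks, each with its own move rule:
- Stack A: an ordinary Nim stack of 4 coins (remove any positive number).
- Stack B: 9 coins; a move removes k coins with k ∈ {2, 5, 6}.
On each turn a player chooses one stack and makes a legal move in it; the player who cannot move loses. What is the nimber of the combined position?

6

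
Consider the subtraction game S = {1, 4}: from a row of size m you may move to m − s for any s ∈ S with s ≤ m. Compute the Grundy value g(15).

Build the Grundy sequence with g(k) = mex{g(k−s) : s ∈ {1, 4}, s ≤ k}:
k:     0  1  2  3  4  5  6  7  8  9 10 11 12 13 14 15
g(k):  0  1  0  1  2  0  1  0  1  2  0  1  0  1  2  0
So g(15) = 0.

0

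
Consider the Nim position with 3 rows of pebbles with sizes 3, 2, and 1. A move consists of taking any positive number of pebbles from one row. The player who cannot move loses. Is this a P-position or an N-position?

In binary:
  11  (3)
  10  (2)
  01  (1)
  --
  00  (0)
The nim-sum is 0, so this is a P-position: the player to move is in a losing position under optimal play.

P-position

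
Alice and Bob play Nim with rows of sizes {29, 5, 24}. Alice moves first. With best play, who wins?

Bob wins

Compute the nim-sum pairwise:
29 ⊕ 5 = 24
24 ⊕ 24 = 0
The nim-sum is 0, so this is a P-position: the player to move is in a losing position under optimal play; Alice is about to move from it and so loses — Bob wins.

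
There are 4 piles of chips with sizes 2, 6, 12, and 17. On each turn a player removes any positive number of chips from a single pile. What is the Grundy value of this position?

Nim-sum: 2 ⊕ 6 ⊕ 12 ⊕ 17 = 25.

25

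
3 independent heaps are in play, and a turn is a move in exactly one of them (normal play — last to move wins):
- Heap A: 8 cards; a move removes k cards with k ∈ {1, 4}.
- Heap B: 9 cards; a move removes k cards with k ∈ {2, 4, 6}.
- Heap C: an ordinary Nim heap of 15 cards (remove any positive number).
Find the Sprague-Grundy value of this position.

14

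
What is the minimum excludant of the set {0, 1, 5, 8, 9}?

2

The values 0, 1 are all present; 2 is the first non-negative integer missing from the set.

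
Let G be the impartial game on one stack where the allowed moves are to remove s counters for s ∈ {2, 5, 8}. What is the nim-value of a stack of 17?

0

Compute g(0), g(1), … for moves {2, 5, 8}:
k:     0  1  2  3  4  5  6  7  8  9 10 11 12 13 14 15 16 17
g(k):  0  0  1  1  0  2  1  0  2  1  0  0  1  1  0  2  1  0
So g(17) = 0.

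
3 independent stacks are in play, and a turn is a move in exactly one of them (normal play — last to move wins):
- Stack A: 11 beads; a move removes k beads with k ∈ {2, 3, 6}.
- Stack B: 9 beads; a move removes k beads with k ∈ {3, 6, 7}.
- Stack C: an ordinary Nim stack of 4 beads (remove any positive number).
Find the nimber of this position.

6

Grundy values for stack A (subtraction set {2, 3, 6}):
k:     0  1  2  3  4  5  6  7  8  9 10 11
g(k):  0  0  1  1  2  0  3  1  2  0  0  1
So g(11) = 1.
Grundy values for stack B (subtraction set {3, 6, 7}):
g(0) = mex{} = 0
g(1) = mex{} = 0
g(2) = mex{} = 0
g(3) = mex{0} = 1
g(4) = mex{0} = 1
g(5) = mex{0} = 1
g(6) = mex{0,1} = 2
g(7) = mex{0,1} = 2
g(8) = mex{0,1} = 2
g(9) = mex{0,1,2} = 3
So g(9) = 3.
Stack C is a plain Nim stack of size 4, so its Grundy value is 4.
The value of a disjunctive sum is the nim-sum of the parts.
Combined value = 1 ⊕ 3 ⊕ 4 = 6.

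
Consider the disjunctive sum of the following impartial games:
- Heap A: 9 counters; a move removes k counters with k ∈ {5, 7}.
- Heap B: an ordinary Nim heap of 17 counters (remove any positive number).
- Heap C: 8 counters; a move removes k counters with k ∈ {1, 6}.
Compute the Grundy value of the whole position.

For heap A, compute g(0), g(1), … with moves {5, 7}:
k:     0  1  2  3  4  5  6  7  8  9
g(k):  0  0  0  0  0  1  1  1  1  1
So g(9) = 1.
Heap B is a plain Nim heap of size 17, so its Grundy value is 17.
For heap C, compute g(0), g(1), … with moves {1, 6}:
k:     0  1  2  3  4  5  6  7  8
g(k):  0  1  0  1  0  1  2  0  1
So g(8) = 1.
By the Sprague-Grundy theorem, the Grundy value of a sum of independent games is the XOR of the component values.
Combined value = 1 XOR 17 XOR 1 = 17.

17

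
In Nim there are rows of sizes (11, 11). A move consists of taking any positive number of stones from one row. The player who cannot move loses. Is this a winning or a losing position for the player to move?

Losing position

Compute the nim-sum pairwise:
11 XOR 11 = 0
The nim-sum is 0, so this is a P-position: the player to move is in a losing position under optimal play.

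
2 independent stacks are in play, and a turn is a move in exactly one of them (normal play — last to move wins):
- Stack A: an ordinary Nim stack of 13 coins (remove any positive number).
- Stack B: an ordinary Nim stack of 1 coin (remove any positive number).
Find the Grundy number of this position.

12

Stack A is a plain Nim stack of size 13, so its Grundy value is 13.
Stack B is a plain Nim stack of size 1, so its Grundy value is 1.
The value of a disjunctive sum is the nim-sum of the parts.
Combined value = 13 ⊕ 1 = 12.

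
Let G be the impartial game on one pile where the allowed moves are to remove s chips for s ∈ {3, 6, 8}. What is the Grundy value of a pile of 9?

3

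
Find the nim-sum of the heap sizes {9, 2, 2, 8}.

1

Nim-sum: 9 ^ 2 ^ 2 ^ 8 = 1.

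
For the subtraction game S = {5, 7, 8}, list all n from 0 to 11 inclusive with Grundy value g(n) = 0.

Compute g(0), g(1), … for moves {5, 7, 8}:
g(0) = mex{} = 0
g(1) = mex{} = 0
g(2) = mex{} = 0
g(3) = mex{} = 0
g(4) = mex{} = 0
g(5) = mex{0} = 1
g(6) = mex{0} = 1
g(7) = mex{0} = 1
g(8) = mex{0} = 1
g(9) = mex{0} = 1
g(10) = mex{0,1} = 2
g(11) = mex{0,1} = 2
The P-positions (g = 0) in 0..11 are 0, 1, 2, 3, 4.

0, 1, 2, 3, 4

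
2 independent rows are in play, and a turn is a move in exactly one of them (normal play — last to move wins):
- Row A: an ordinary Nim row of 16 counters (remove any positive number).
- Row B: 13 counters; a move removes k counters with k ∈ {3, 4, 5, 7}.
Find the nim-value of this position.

17

Row A is a plain Nim row of size 16, so its Grundy value is 16.
Grundy values for row B (subtraction set {3, 4, 5, 7}):
k:     0  1  2  3  4  5  6  7  8  9 10 11 12 13
g(k):  0  0  0  1  1  1  2  2  2  3  0  0  0  1
So g(13) = 1.
By the Sprague-Grundy theorem, the Grundy value of a sum of independent games is the XOR of the component values.
Combined value = 16 ⊕ 1 = 17.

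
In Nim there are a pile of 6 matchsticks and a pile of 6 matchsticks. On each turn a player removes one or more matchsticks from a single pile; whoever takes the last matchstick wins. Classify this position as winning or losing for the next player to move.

Losing position

In binary:
  110  (6)
  110  (6)
  ---
  000  (0)
The nim-sum is 0, so this is a P-position: the player to move is in a losing position under optimal play.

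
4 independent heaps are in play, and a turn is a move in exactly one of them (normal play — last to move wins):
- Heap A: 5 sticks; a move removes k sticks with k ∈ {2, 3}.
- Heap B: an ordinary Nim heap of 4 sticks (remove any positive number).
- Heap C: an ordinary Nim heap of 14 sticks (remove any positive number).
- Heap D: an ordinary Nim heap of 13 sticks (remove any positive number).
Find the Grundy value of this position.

Build the Grundy sequence for heap A with g(k) = mex{g(k−s) : s ∈ {2, 3}, s ≤ k}:
k:     0  1  2  3  4  5
g(k):  0  0  1  1  2  0
So g(5) = 0.
Heap B is a plain Nim heap of size 4, so its Grundy value is 4.
Heap C is a plain Nim heap of size 14, so its Grundy value is 14.
Heap D is a plain Nim heap of size 13, so its Grundy value is 13.
The value of a disjunctive sum is the nim-sum of the parts.
Combined value = 0 ⊕ 4 ⊕ 14 ⊕ 13 = 7.

7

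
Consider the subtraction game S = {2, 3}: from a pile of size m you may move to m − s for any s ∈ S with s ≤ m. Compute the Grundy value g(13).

1

Compute g(0), g(1), … for moves {2, 3}:
k:     0  1  2  3  4  5  6  7  8  9 10 11 12 13
g(k):  0  0  1  1  2  0  0  1  1  2  0  0  1  1
So g(13) = 1.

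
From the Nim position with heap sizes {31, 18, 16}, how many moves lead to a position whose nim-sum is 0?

3

Nim-sum: 31 XOR 18 XOR 16 = 29.
The overall nim-sum is X = 29. A heap of size p has a winning move iff p XOR X < p (reduce it to p XOR X).
  31: 31 XOR 29 = 2 < 31 — winning move (to 2).
  18: 18 XOR 29 = 15 < 18 — winning move (to 15).
  16: 16 XOR 29 = 13 < 16 — winning move (to 13).
That gives 3 winning moves.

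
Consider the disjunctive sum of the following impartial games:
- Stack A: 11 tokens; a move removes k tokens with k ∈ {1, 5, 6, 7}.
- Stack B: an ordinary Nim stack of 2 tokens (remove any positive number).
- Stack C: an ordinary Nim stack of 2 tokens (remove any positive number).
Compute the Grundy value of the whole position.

Grundy values for stack A (subtraction set {1, 5, 6, 7}):
g(0) = mex{} = 0
g(1) = mex{0} = 1
g(2) = mex{1} = 0
g(3) = mex{0} = 1
g(4) = mex{1} = 0
g(5) = mex{0} = 1
g(6) = mex{0,1} = 2
g(7) = mex{0,1,2} = 3
g(8) = mex{0,1,3} = 2
g(9) = mex{0,1,2} = 3
g(10) = mex{0,1,3} = 2
g(11) = mex{0,1,2} = 3
So g(11) = 3.
Stack B is a plain Nim stack of size 2, so its Grundy value is 2.
Stack C is a plain Nim stack of size 2, so its Grundy value is 2.
The value of a disjunctive sum is the nim-sum of the parts.
Combined value = 3 ⊕ 2 ⊕ 2 = 3.

3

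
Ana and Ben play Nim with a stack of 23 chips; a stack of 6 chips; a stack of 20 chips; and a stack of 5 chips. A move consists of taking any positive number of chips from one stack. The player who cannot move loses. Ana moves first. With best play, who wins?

Ben wins

Write each in binary and XOR column by column:
  10111  (23)
  00110  (6)
  10100  (20)
  00101  (5)
  -----
  00000  (0)
The nim-sum is 0, so this is a P-position: the player to move is in a losing position under optimal play; Ana is about to move from it and so loses — Ben wins.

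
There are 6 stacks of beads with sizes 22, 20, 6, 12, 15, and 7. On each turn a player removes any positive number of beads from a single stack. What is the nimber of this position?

Compute the nim-sum pairwise:
22 ^ 20 = 2
2 ^ 6 = 4
4 ^ 12 = 8
8 ^ 15 = 7
7 ^ 7 = 0

0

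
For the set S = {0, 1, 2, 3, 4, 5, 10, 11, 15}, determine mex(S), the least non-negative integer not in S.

The values 0, 1, 2, 3, 4, 5 are all present; 6 is the first non-negative integer missing from the set.

6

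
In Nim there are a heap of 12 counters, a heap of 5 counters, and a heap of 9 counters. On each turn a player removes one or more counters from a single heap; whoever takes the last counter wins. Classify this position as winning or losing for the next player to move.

Nim-sum: 12 ⊕ 5 ⊕ 9 = 0.
The nim-sum is 0, so this is a P-position: the player to move is in a losing position under optimal play.

Losing position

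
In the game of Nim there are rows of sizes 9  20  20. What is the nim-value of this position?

9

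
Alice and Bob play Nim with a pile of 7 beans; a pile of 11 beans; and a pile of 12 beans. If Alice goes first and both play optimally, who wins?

Bob wins

Nim-sum: 7 XOR 11 XOR 12 = 0.
The nim-sum is 0, so this is a P-position: the player to move is in a losing position under optimal play; Alice is about to move from it and so loses — Bob wins.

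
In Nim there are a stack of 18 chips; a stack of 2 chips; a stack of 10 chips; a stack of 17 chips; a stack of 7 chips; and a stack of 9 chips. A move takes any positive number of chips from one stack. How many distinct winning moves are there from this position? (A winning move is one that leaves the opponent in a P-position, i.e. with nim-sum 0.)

1

In binary:
  10010  (18)
  00010  (2)
  01010  (10)
  10001  (17)
  00111  (7)
  01001  (9)
  -----
  00101  (5)
The overall nim-sum is X = 5. A stack of size p has a winning move iff p XOR X < p (reduce it to p XOR X).
  18: 18 XOR 5 = 23 ≥ 18 — no move.
  2: 2 XOR 5 = 7 ≥ 2 — no move.
  10: 10 XOR 5 = 15 ≥ 10 — no move.
  17: 17 XOR 5 = 20 ≥ 17 — no move.
  7: 7 XOR 5 = 2 < 7 — winning move (to 2).
  9: 9 XOR 5 = 12 ≥ 9 — no move.
That gives 1 winning move.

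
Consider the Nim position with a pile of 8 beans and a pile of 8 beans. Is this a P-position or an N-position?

Nim-sum: 8 ⊕ 8 = 0.
The nim-sum is 0, so this is a P-position: the player to move is in a losing position under optimal play.

P-position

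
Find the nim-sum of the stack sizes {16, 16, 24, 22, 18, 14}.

18

Write each in binary and XOR column by column:
  10000  (16)
  10000  (16)
  11000  (24)
  10110  (22)
  10010  (18)
  01110  (14)
  -----
  10010  (18)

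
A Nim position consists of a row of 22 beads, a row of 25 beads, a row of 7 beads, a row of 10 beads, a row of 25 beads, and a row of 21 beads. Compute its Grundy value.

Write each in binary and XOR column by column:
  10110  (22)
  11001  (25)
  00111  (7)
  01010  (10)
  11001  (25)
  10101  (21)
  -----
  01110  (14)

14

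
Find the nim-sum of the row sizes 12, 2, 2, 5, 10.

3

Compute the nim-sum pairwise:
12 ^ 2 = 14
14 ^ 2 = 12
12 ^ 5 = 9
9 ^ 10 = 3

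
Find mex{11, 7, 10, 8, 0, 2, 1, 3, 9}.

4

The values 0, 1, 2, 3 are all present; 4 is the first non-negative integer missing from the set.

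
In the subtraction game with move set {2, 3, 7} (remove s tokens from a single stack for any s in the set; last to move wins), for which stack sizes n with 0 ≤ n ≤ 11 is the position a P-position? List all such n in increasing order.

0, 1, 5, 6, 10, 11

Grundy values for subtraction set {2, 3, 7}:
k:     0  1  2  3  4  5  6  7  8  9 10 11
g(k):  0  0  1  1  2  0  0  1  1  2  0  0
The P-positions (g = 0) in 0..11 are 0, 1, 5, 6, 10, 11.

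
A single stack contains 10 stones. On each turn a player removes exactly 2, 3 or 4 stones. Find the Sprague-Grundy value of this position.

2

Grundy values for subtraction set {2, 3, 4}:
g(0) = mex{} = 0
g(1) = mex{} = 0
g(2) = mex{0} = 1
g(3) = mex{0} = 1
g(4) = mex{0,1} = 2
g(5) = mex{0,1} = 2
g(6) = mex{1,2} = 0
g(7) = mex{1,2} = 0
g(8) = mex{0,2} = 1
g(9) = mex{0,2} = 1
g(10) = mex{0,1} = 2
So g(10) = 2.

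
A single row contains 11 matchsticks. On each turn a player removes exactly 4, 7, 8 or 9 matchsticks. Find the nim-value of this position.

Grundy values for subtraction set {4, 7, 8, 9}:
g(0) = mex{} = 0
g(1) = mex{} = 0
g(2) = mex{} = 0
g(3) = mex{} = 0
g(4) = mex{0} = 1
g(5) = mex{0} = 1
g(6) = mex{0} = 1
g(7) = mex{0} = 1
g(8) = mex{0,1} = 2
g(9) = mex{0,1} = 2
g(10) = mex{0,1} = 2
g(11) = mex{0,1} = 2
So g(11) = 2.

2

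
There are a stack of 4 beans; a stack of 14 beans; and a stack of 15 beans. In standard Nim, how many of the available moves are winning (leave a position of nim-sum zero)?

Compute the nim-sum pairwise:
4 XOR 14 = 10
10 XOR 15 = 5
The overall nim-sum is X = 5. A stack of size p has a winning move iff p XOR X < p (reduce it to p XOR X).
  4: 4 XOR 5 = 1 < 4 — winning move (to 1).
  14: 14 XOR 5 = 11 < 14 — winning move (to 11).
  15: 15 XOR 5 = 10 < 15 — winning move (to 10).
That gives 3 winning moves.

3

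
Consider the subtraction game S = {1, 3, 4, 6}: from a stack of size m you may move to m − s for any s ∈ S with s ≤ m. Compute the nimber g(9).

0

Build the Grundy sequence with g(k) = mex{g(k−s) : s ∈ {1, 3, 4, 6}, s ≤ k}:
g(0) = mex{} = 0
g(1) = mex{0} = 1
g(2) = mex{1} = 0
g(3) = mex{0} = 1
g(4) = mex{0,1} = 2
g(5) = mex{0,1,2} = 3
g(6) = mex{0,1,3} = 2
g(7) = mex{1,2} = 0
g(8) = mex{0,2,3} = 1
g(9) = mex{1,2,3} = 0
So g(9) = 0.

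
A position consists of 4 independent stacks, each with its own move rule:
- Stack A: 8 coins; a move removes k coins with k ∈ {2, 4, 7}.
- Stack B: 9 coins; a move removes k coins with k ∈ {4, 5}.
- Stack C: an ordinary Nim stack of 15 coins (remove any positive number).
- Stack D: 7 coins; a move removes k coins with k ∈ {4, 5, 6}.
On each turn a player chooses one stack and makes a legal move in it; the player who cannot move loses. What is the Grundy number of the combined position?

For stack A, compute g(0), g(1), … with moves {2, 4, 7}:
g(0) = mex{} = 0
g(1) = mex{} = 0
g(2) = mex{0} = 1
g(3) = mex{0} = 1
g(4) = mex{0,1} = 2
g(5) = mex{0,1} = 2
g(6) = mex{1,2} = 0
g(7) = mex{0,1,2} = 3
g(8) = mex{0,2} = 1
So g(8) = 1.
For stack B, compute g(0), g(1), … with moves {4, 5}:
k:     0  1  2  3  4  5  6  7  8  9
g(k):  0  0  0  0  1  1  1  1  2  0
So g(9) = 0.
Stack C is a plain Nim stack of size 15, so its Grundy value is 15.
For stack D, compute g(0), g(1), … with moves {4, 5, 6}:
k:     0  1  2  3  4  5  6  7
g(k):  0  0  0  0  1  1  1  1
So g(7) = 1.
The value of a disjunctive sum is the nim-sum of the parts.
Combined value = 1 XOR 0 XOR 15 XOR 1 = 15.

15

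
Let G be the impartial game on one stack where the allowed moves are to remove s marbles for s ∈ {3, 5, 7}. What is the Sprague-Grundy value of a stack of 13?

1

Grundy values for subtraction set {3, 5, 7}:
k:     0  1  2  3  4  5  6  7  8  9 10 11 12 13
g(k):  0  0  0  1  1  1  2  2  2  3  0  0  0  1
So g(13) = 1.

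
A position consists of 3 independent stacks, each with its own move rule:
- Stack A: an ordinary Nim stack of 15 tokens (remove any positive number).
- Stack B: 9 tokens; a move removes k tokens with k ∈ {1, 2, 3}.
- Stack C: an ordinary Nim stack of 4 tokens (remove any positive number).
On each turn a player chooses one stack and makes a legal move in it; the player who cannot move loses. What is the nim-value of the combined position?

Stack A is a plain Nim stack of size 15, so its Grundy value is 15.
Build the Grundy sequence for stack B with g(k) = mex{g(k−s) : s ∈ {1, 2, 3}, s ≤ k}:
k:     0  1  2  3  4  5  6  7  8  9
g(k):  0  1  2  3  0  1  2  3  0  1
So g(9) = 1.
Stack C is a plain Nim stack of size 4, so its Grundy value is 4.
By the Sprague-Grundy theorem, the Grundy value of a sum of independent games is the XOR of the component values.
Combined value = 15 ⊕ 1 ⊕ 4 = 10.

10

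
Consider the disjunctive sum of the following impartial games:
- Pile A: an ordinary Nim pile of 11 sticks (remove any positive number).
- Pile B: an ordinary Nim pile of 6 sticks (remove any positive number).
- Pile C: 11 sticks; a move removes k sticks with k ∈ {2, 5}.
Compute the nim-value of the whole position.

13

Pile A is a plain Nim pile of size 11, so its Grundy value is 11.
Pile B is a plain Nim pile of size 6, so its Grundy value is 6.
Build the Grundy sequence for pile C with g(k) = mex{g(k−s) : s ∈ {2, 5}, s ≤ k}:
g(0) = mex{} = 0
g(1) = mex{} = 0
g(2) = mex{0} = 1
g(3) = mex{0} = 1
g(4) = mex{1} = 0
g(5) = mex{0,1} = 2
g(6) = mex{0} = 1
g(7) = mex{1,2} = 0
g(8) = mex{1} = 0
g(9) = mex{0} = 1
g(10) = mex{0,2} = 1
g(11) = mex{1} = 0
So g(11) = 0.
By the Sprague-Grundy theorem, the Grundy value of a sum of independent games is the XOR of the component values.
Combined value = 11 XOR 6 XOR 0 = 13.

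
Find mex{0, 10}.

1

0 is in the set but 1 is not, so the mex is 1.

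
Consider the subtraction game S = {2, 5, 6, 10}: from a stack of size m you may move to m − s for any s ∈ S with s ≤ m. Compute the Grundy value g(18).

1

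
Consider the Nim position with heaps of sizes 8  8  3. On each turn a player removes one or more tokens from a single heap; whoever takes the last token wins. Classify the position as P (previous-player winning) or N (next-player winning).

N-position

Compute the nim-sum pairwise:
8 XOR 8 = 0
0 XOR 3 = 3
The nim-sum is 3 ≠ 0, so this is an N-position: the player to move can win.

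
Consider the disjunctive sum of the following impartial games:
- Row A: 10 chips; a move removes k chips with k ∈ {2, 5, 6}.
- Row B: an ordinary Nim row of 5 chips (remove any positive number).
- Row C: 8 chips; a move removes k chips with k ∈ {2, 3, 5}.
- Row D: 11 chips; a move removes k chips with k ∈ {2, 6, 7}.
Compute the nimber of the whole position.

5

Grundy values for row A (subtraction set {2, 5, 6}):
g(0) = mex{} = 0
g(1) = mex{} = 0
g(2) = mex{0} = 1
g(3) = mex{0} = 1
g(4) = mex{1} = 0
g(5) = mex{0,1} = 2
g(6) = mex{0} = 1
g(7) = mex{0,1,2} = 3
g(8) = mex{1} = 0
g(9) = mex{0,1,3} = 2
g(10) = mex{0,2} = 1
So g(10) = 1.
Row B is a plain Nim row of size 5, so its Grundy value is 5.
Build the Grundy sequence for row C with g(k) = mex{g(k−s) : s ∈ {2, 3, 5}, s ≤ k}:
k:     0  1  2  3  4  5  6  7  8
g(k):  0  0  1  1  2  2  3  0  0
So g(8) = 0.
Grundy values for row D (subtraction set {2, 6, 7}):
g(0) = mex{} = 0
g(1) = mex{} = 0
g(2) = mex{0} = 1
g(3) = mex{0} = 1
g(4) = mex{1} = 0
g(5) = mex{1} = 0
g(6) = mex{0} = 1
g(7) = mex{0} = 1
g(8) = mex{0,1} = 2
g(9) = mex{1} = 0
g(10) = mex{0,1,2} = 3
g(11) = mex{0} = 1
So g(11) = 1.
The value of a disjunctive sum is the nim-sum of the parts.
Combined value = 1 XOR 5 XOR 0 XOR 1 = 5.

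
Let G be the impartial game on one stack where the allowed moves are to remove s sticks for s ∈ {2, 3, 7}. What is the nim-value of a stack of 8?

Build the Grundy sequence with g(k) = mex{g(k−s) : s ∈ {2, 3, 7}, s ≤ k}:
k:     0  1  2  3  4  5  6  7  8
g(k):  0  0  1  1  2  0  0  1  1
So g(8) = 1.

1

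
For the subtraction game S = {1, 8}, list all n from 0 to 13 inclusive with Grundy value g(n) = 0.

Grundy values for subtraction set {1, 8}:
g(0) = mex{} = 0
g(1) = mex{0} = 1
g(2) = mex{1} = 0
g(3) = mex{0} = 1
g(4) = mex{1} = 0
g(5) = mex{0} = 1
g(6) = mex{1} = 0
g(7) = mex{0} = 1
g(8) = mex{0,1} = 2
g(9) = mex{1,2} = 0
g(10) = mex{0} = 1
g(11) = mex{1} = 0
g(12) = mex{0} = 1
g(13) = mex{1} = 0
The P-positions (g = 0) in 0..13 are 0, 2, 4, 6, 9, 11, 13.

0, 2, 4, 6, 9, 11, 13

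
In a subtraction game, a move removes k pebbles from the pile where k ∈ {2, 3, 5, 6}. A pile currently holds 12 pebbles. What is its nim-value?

2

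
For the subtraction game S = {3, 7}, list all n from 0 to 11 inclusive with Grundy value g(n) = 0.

0, 1, 2, 6, 10, 11

Compute g(0), g(1), … for moves {3, 7}:
g(0) = mex{} = 0
g(1) = mex{} = 0
g(2) = mex{} = 0
g(3) = mex{0} = 1
g(4) = mex{0} = 1
g(5) = mex{0} = 1
g(6) = mex{1} = 0
g(7) = mex{0,1} = 2
g(8) = mex{0,1} = 2
g(9) = mex{0} = 1
g(10) = mex{1,2} = 0
g(11) = mex{1,2} = 0
The P-positions (g = 0) in 0..11 are 0, 1, 2, 6, 10, 11.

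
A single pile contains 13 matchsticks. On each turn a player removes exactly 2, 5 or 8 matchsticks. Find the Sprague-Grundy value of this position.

1

Build the Grundy sequence with g(k) = mex{g(k−s) : s ∈ {2, 5, 8}, s ≤ k}:
k:     0  1  2  3  4  5  6  7  8  9 10 11 12 13
g(k):  0  0  1  1  0  2  1  0  2  1  0  0  1  1
So g(13) = 1.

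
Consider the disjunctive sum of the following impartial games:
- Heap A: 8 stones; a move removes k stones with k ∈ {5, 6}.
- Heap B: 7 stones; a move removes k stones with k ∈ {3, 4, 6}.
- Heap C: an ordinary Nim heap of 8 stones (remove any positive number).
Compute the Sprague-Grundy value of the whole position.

11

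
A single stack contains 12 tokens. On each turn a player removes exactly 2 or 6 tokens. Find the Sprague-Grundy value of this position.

0

Build the Grundy sequence with g(k) = mex{g(k−s) : s ∈ {2, 6}, s ≤ k}:
g(0) = mex{} = 0
g(1) = mex{} = 0
g(2) = mex{0} = 1
g(3) = mex{0} = 1
g(4) = mex{1} = 0
g(5) = mex{1} = 0
g(6) = mex{0} = 1
g(7) = mex{0} = 1
g(8) = mex{1} = 0
g(9) = mex{1} = 0
g(10) = mex{0} = 1
g(11) = mex{0} = 1
g(12) = mex{1} = 0
So g(12) = 0.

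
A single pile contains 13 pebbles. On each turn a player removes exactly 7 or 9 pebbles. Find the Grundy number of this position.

Build the Grundy sequence with g(k) = mex{g(k−s) : s ∈ {7, 9}, s ≤ k}:
g(0) = mex{} = 0
g(1) = mex{} = 0
g(2) = mex{} = 0
g(3) = mex{} = 0
g(4) = mex{} = 0
g(5) = mex{} = 0
g(6) = mex{} = 0
g(7) = mex{0} = 1
g(8) = mex{0} = 1
g(9) = mex{0} = 1
g(10) = mex{0} = 1
g(11) = mex{0} = 1
g(12) = mex{0} = 1
g(13) = mex{0} = 1
So g(13) = 1.

1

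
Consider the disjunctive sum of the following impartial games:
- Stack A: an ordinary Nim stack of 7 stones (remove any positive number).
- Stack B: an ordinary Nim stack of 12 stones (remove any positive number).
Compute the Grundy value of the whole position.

11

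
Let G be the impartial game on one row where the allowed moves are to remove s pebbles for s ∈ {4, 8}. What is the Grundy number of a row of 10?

2

Compute g(0), g(1), … for moves {4, 8}:
g(0) = mex{} = 0
g(1) = mex{} = 0
g(2) = mex{} = 0
g(3) = mex{} = 0
g(4) = mex{0} = 1
g(5) = mex{0} = 1
g(6) = mex{0} = 1
g(7) = mex{0} = 1
g(8) = mex{0,1} = 2
g(9) = mex{0,1} = 2
g(10) = mex{0,1} = 2
So g(10) = 2.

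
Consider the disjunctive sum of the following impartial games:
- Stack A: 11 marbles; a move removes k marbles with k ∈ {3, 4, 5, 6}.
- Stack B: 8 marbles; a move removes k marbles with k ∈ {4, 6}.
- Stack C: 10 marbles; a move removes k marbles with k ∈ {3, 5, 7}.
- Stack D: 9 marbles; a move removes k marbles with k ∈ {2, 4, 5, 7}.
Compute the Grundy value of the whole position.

2

For stack A, compute g(0), g(1), … with moves {3, 4, 5, 6}:
g(0) = mex{} = 0
g(1) = mex{} = 0
g(2) = mex{} = 0
g(3) = mex{0} = 1
g(4) = mex{0} = 1
g(5) = mex{0} = 1
g(6) = mex{0,1} = 2
g(7) = mex{0,1} = 2
g(8) = mex{0,1} = 2
g(9) = mex{1,2} = 0
g(10) = mex{1,2} = 0
g(11) = mex{1,2} = 0
So g(11) = 0.
For stack B, compute g(0), g(1), … with moves {4, 6}:
k:     0  1  2  3  4  5  6  7  8
g(k):  0  0  0  0  1  1  1  1  2
So g(8) = 2.
Build the Grundy sequence for stack C with g(k) = mex{g(k−s) : s ∈ {3, 5, 7}, s ≤ k}:
g(0) = mex{} = 0
g(1) = mex{} = 0
g(2) = mex{} = 0
g(3) = mex{0} = 1
g(4) = mex{0} = 1
g(5) = mex{0} = 1
g(6) = mex{0,1} = 2
g(7) = mex{0,1} = 2
g(8) = mex{0,1} = 2
g(9) = mex{0,1,2} = 3
g(10) = mex{1,2} = 0
So g(10) = 0.
For stack D, compute g(0), g(1), … with moves {2, 4, 5, 7}:
g(0) = mex{} = 0
g(1) = mex{} = 0
g(2) = mex{0} = 1
g(3) = mex{0} = 1
g(4) = mex{0,1} = 2
g(5) = mex{0,1} = 2
g(6) = mex{0,1,2} = 3
g(7) = mex{0,1,2} = 3
g(8) = mex{0,1,2,3} = 4
g(9) = mex{1,2,3} = 0
So g(9) = 0.
By the Sprague-Grundy theorem, the Grundy value of a sum of independent games is the XOR of the component values.
Combined value = 0 ⊕ 2 ⊕ 0 ⊕ 0 = 2.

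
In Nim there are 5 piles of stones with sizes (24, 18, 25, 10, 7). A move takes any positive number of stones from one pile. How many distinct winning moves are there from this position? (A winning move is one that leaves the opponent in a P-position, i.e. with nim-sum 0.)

Bitwise XOR of the heap sizes:
  11000  (24)
  10010  (18)
  11001  (25)
  01010  (10)
  00111  (7)
  -----
  11110  (30)
The overall nim-sum is X = 30. A pile of size p has a winning move iff p XOR X < p (reduce it to p XOR X).
  24: 24 XOR 30 = 6 < 24 — winning move (to 6).
  18: 18 XOR 30 = 12 < 18 — winning move (to 12).
  25: 25 XOR 30 = 7 < 25 — winning move (to 7).
  10: 10 XOR 30 = 20 ≥ 10 — no move.
  7: 7 XOR 30 = 25 ≥ 7 — no move.
That gives 3 winning moves.

3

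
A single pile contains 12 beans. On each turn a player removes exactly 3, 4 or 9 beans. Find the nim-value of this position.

2

Build the Grundy sequence with g(k) = mex{g(k−s) : s ∈ {3, 4, 9}, s ≤ k}:
g(0) = mex{} = 0
g(1) = mex{} = 0
g(2) = mex{} = 0
g(3) = mex{0} = 1
g(4) = mex{0} = 1
g(5) = mex{0} = 1
g(6) = mex{0,1} = 2
g(7) = mex{1} = 0
g(8) = mex{1} = 0
g(9) = mex{0,1,2} = 3
g(10) = mex{0,2} = 1
g(11) = mex{0} = 1
g(12) = mex{0,1,3} = 2
So g(12) = 2.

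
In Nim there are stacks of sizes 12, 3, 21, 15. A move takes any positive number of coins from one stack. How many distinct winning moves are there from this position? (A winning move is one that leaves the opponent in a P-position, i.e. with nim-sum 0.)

1

Nim-sum: 12 ⊕ 3 ⊕ 21 ⊕ 15 = 21.
The overall nim-sum is X = 21. A stack of size p has a winning move iff p XOR X < p (reduce it to p XOR X).
  12: 12 XOR 21 = 25 ≥ 12 — no move.
  3: 3 XOR 21 = 22 ≥ 3 — no move.
  21: 21 XOR 21 = 0 < 21 — winning move (to 0).
  15: 15 XOR 21 = 26 ≥ 15 — no move.
That gives 1 winning move.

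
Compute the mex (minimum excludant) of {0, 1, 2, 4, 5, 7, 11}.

3

The values 0, 1, 2 are all present; 3 is the first non-negative integer missing from the set.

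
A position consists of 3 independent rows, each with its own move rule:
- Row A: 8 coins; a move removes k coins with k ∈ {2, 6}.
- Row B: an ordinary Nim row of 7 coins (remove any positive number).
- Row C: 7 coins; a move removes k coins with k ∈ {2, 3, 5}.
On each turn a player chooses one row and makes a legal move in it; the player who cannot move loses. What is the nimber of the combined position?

Grundy values for row A (subtraction set {2, 6}):
g(0) = mex{} = 0
g(1) = mex{} = 0
g(2) = mex{0} = 1
g(3) = mex{0} = 1
g(4) = mex{1} = 0
g(5) = mex{1} = 0
g(6) = mex{0} = 1
g(7) = mex{0} = 1
g(8) = mex{1} = 0
So g(8) = 0.
Row B is a plain Nim row of size 7, so its Grundy value is 7.
For row C, compute g(0), g(1), … with moves {2, 3, 5}:
g(0) = mex{} = 0
g(1) = mex{} = 0
g(2) = mex{0} = 1
g(3) = mex{0} = 1
g(4) = mex{0,1} = 2
g(5) = mex{0,1} = 2
g(6) = mex{0,1,2} = 3
g(7) = mex{1,2} = 0
So g(7) = 0.
The value of a disjunctive sum is the nim-sum of the parts.
Combined value = 0 XOR 7 XOR 0 = 7.

7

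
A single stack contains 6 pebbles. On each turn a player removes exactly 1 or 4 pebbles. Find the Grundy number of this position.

1

Grundy values for subtraction set {1, 4}:
g(0) = mex{} = 0
g(1) = mex{0} = 1
g(2) = mex{1} = 0
g(3) = mex{0} = 1
g(4) = mex{0,1} = 2
g(5) = mex{1,2} = 0
g(6) = mex{0} = 1
So g(6) = 1.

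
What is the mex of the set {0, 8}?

1

0 is in the set but 1 is not, so the mex is 1.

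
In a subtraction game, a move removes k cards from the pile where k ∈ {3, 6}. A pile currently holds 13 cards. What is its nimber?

Build the Grundy sequence with g(k) = mex{g(k−s) : s ∈ {3, 6}, s ≤ k}:
g(0) = mex{} = 0
g(1) = mex{} = 0
g(2) = mex{} = 0
g(3) = mex{0} = 1
g(4) = mex{0} = 1
g(5) = mex{0} = 1
g(6) = mex{0,1} = 2
g(7) = mex{0,1} = 2
g(8) = mex{0,1} = 2
g(9) = mex{1,2} = 0
g(10) = mex{1,2} = 0
g(11) = mex{1,2} = 0
g(12) = mex{0,2} = 1
g(13) = mex{0,2} = 1
So g(13) = 1.

1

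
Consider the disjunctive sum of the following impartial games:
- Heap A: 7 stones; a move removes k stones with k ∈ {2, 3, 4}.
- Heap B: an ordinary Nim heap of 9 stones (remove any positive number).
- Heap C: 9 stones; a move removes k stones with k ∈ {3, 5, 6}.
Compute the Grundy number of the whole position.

For heap A, compute g(0), g(1), … with moves {2, 3, 4}:
k:     0  1  2  3  4  5  6  7
g(k):  0  0  1  1  2  2  0  0
So g(7) = 0.
Heap B is a plain Nim heap of size 9, so its Grundy value is 9.
Grundy values for heap C (subtraction set {3, 5, 6}):
k:     0  1  2  3  4  5  6  7  8  9
g(k):  0  0  0  1  1  1  2  2  2  0
So g(9) = 0.
The value of a disjunctive sum is the nim-sum of the parts.
Combined value = 0 XOR 9 XOR 0 = 9.

9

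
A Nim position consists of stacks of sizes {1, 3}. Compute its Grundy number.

Write each in binary and XOR column by column:
  01  (1)
  11  (3)
  --
  10  (2)

2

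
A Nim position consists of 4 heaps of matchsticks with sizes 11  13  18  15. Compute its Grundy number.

In binary:
  01011  (11)
  01101  (13)
  10010  (18)
  01111  (15)
  -----
  11011  (27)

27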